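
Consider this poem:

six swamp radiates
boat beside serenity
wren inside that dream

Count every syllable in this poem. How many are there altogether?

17

Line 1: "six swamp radiates": 1+1+3 = 5
Line 2: "boat beside serenity": 1+2+4 = 7
Line 3: "wren inside that dream": 1+2+1+1 = 5
Total: 5 + 7 + 5 = 17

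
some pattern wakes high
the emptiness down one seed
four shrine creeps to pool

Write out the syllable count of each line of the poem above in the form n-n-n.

5-7-5

Line 1: some(1) + pattern(2) + wakes(1) + high(1) = 5
Line 2: the(1) + emptiness(3) + down(1) + one(1) + seed(1) = 7
Line 3: four(1) + shrine(1) + creeps(1) + to(1) + pool(1) = 5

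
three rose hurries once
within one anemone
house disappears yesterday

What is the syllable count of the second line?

7

The second line: "within one anemone": 2+1+4 = 7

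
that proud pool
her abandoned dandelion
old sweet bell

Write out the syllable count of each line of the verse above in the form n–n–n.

Line 1: "that proud pool": 1+1+1 = 3
Line 2: "her abandoned dandelion": 1+3+4 = 8
Line 3: "old sweet bell": 1+1+1 = 3

3–8–3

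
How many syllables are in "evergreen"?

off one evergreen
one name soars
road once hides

3

"evergreen" has 3 syllables.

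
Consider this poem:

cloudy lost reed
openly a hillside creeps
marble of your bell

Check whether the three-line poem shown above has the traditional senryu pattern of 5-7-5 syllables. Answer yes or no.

Line 1: cloudy(2) + lost(1) + reed(1) = 4 (expected 5)
Line 2: openly(3) + a(1) + hillside(2) + creeps(1) = 7 ✓
Line 3: marble(2) + of(1) + your(1) + bell(1) = 5 ✓

No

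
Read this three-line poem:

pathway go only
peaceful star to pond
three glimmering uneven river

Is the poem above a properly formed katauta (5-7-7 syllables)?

Line 1: pathway(2) + go(1) + only(2) = 5 ✓
Line 2: peaceful(2) + star(1) + to(1) + pond(1) = 5 (expected 7)
Line 3: three(1) + glimmering(3) + uneven(3) + river(2) = 9 (expected 7)

No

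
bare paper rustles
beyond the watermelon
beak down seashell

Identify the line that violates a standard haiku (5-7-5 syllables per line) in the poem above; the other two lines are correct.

The third line

Line 1: bare(1) + paper(2) + rustles(2) = 5 ✓
Line 2: beyond(2) + the(1) + watermelon(4) = 7 ✓
Line 3: beak(1) + down(1) + seashell(2) = 4 (expected 5)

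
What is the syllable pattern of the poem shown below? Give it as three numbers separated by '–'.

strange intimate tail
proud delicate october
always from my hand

5–7–5

Line 1: "strange intimate tail": 1+3+1 = 5
Line 2: "proud delicate october": 1+3+3 = 7
Line 3: "always from my hand": 2+1+1+1 = 5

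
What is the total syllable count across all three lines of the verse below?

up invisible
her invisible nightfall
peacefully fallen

Line 1: up (1), invisible (4) → 5
Line 2: her (1), invisible (4), nightfall (2) → 7
Line 3: peacefully (3), fallen (2) → 5
Total: 5 + 7 + 5 = 17

17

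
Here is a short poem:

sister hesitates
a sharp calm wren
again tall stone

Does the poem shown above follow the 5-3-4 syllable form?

Line 1: "sister hesitates": 2+3 = 5 ✓
Line 2: "a sharp calm wren": 1+1+1+1 = 4 (expected 3)
Line 3: "again tall stone": 2+1+1 = 4 ✓

No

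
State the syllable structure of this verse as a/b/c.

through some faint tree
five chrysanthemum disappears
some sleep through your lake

4/8/5

Line 1: "through some faint tree": 1+1+1+1 = 4
Line 2: "five chrysanthemum disappears": 1+4+3 = 8
Line 3: "some sleep through your lake": 1+1+1+1+1 = 5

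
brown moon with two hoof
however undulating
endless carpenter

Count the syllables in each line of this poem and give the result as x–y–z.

5–7–5

Line 1: brown(1) + moon(1) + with(1) + two(1) + hoof(1) = 5
Line 2: however(3) + undulating(4) = 7
Line 3: endless(2) + carpenter(3) = 5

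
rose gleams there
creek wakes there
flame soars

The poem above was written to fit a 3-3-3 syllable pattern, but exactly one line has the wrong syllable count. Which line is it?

Line 3

Line 1: "rose gleams there": 1+1+1 = 3 ✓
Line 2: "creek wakes there": 1+1+1 = 3 ✓
Line 3: "flame soars": 1+1 = 2 (expected 3)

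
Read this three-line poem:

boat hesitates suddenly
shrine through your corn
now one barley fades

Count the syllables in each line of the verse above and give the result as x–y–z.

Line 1: boat (1), hesitates (3), suddenly (3) → 7
Line 2: shrine (1), through (1), your (1), corn (1) → 4
Line 3: now (1), one (1), barley (2), fades (1) → 5

7–4–5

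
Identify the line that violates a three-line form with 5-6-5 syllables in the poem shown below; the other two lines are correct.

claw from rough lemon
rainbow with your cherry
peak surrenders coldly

The third line

Line 1: claw (1), from (1), rough (1), lemon (2) → 5 ✓
Line 2: rainbow (2), with (1), your (1), cherry (2) → 6 ✓
Line 3: peak (1), surrenders (3), coldly (2) → 6 (expected 5)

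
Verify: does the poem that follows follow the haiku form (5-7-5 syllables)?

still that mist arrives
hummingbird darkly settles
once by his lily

Line 1: still(1) + that(1) + mist(1) + arrives(2) = 5 ✓
Line 2: hummingbird(3) + darkly(2) + settles(2) = 7 ✓
Line 3: once(1) + by(1) + his(1) + lily(2) = 5 ✓

Yes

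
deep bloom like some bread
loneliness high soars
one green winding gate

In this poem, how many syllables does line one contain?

5

Line one: "deep bloom like some bread": 1+1+1+1+1 = 5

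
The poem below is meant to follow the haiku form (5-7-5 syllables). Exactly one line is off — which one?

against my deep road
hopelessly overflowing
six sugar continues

Line 3

Line 1: against(2) + my(1) + deep(1) + road(1) = 5 ✓
Line 2: hopelessly(3) + overflowing(4) = 7 ✓
Line 3: six(1) + sugar(2) + continues(3) = 6 (expected 5)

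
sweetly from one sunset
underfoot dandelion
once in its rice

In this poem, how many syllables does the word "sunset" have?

"sunset" has 2 syllables.

2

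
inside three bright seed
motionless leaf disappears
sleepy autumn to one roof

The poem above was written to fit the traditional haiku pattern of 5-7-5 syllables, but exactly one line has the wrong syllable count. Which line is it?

The third line

Line 1: inside(2) + three(1) + bright(1) + seed(1) = 5 ✓
Line 2: motionless(3) + leaf(1) + disappears(3) = 7 ✓
Line 3: sleepy(2) + autumn(2) + to(1) + one(1) + roof(1) = 7 (expected 5)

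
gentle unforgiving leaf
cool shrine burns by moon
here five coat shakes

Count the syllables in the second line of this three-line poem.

5

The second line: cool(1) + shrine(1) + burns(1) + by(1) + moon(1) = 5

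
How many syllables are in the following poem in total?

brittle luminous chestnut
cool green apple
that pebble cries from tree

17

Line 1: brittle(2) + luminous(3) + chestnut(2) = 7
Line 2: cool(1) + green(1) + apple(2) = 4
Line 3: that(1) + pebble(2) + cries(1) + from(1) + tree(1) = 6
Total: 7 + 4 + 6 = 17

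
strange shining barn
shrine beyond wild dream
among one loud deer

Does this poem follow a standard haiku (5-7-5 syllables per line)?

No

Line 1: "strange shining barn": 1+2+1 = 4 (expected 5)
Line 2: "shrine beyond wild dream": 1+2+1+1 = 5 (expected 7)
Line 3: "among one loud deer": 2+1+1+1 = 5 ✓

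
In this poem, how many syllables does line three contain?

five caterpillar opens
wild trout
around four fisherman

Line three: around (2), four (1), fisherman (3) → 6

6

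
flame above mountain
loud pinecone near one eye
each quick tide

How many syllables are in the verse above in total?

14

Line 1: flame(1) + above(2) + mountain(2) = 5
Line 2: loud(1) + pinecone(2) + near(1) + one(1) + eye(1) = 6
Line 3: each(1) + quick(1) + tide(1) = 3
Total: 5 + 6 + 3 = 14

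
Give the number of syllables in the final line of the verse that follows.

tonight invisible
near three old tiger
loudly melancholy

The final line: loudly (2), melancholy (4) → 6

6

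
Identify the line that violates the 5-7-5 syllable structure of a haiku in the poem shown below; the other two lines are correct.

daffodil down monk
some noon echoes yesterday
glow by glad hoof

Line 3

Line 1: daffodil(3) + down(1) + monk(1) = 5 ✓
Line 2: some(1) + noon(1) + echoes(2) + yesterday(3) = 7 ✓
Line 3: glow(1) + by(1) + glad(1) + hoof(1) = 4 (expected 5)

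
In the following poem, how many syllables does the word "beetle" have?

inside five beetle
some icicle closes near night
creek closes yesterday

2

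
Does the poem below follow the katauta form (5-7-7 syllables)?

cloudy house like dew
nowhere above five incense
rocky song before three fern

Yes

Line 1: "cloudy house like dew": 2+1+1+1 = 5 ✓
Line 2: "nowhere above five incense": 2+2+1+2 = 7 ✓
Line 3: "rocky song before three fern": 2+1+2+1+1 = 7 ✓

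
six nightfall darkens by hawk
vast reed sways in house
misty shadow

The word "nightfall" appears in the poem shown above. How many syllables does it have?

2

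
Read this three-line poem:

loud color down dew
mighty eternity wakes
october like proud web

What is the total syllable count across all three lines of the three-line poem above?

18

Line 1: loud(1) + color(2) + down(1) + dew(1) = 5
Line 2: mighty(2) + eternity(4) + wakes(1) = 7
Line 3: october(3) + like(1) + proud(1) + web(1) = 6
Total: 5 + 7 + 6 = 18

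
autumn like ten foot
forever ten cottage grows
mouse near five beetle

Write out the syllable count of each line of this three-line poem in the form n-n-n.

Line 1: "autumn like ten foot": 2+1+1+1 = 5
Line 2: "forever ten cottage grows": 3+1+2+1 = 7
Line 3: "mouse near five beetle": 1+1+1+2 = 5

5-7-5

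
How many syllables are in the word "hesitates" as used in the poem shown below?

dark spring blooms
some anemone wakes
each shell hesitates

3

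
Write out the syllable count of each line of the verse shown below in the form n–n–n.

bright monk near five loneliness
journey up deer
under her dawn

Line 1: bright(1) + monk(1) + near(1) + five(1) + loneliness(3) = 7
Line 2: journey(2) + up(1) + deer(1) = 4
Line 3: under(2) + her(1) + dawn(1) = 4

7–4–4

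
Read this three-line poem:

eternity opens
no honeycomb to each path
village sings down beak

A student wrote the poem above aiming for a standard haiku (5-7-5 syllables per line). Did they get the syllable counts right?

No

Line 1: eternity(4) + opens(2) = 6 (expected 5)
Line 2: no(1) + honeycomb(3) + to(1) + each(1) + path(1) = 7 ✓
Line 3: village(2) + sings(1) + down(1) + beak(1) = 5 ✓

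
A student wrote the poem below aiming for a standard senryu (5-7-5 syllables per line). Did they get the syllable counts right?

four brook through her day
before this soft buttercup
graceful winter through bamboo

Line 1: "four brook through her day": 1+1+1+1+1 = 5 ✓
Line 2: "before this soft buttercup": 2+1+1+3 = 7 ✓
Line 3: "graceful winter through bamboo": 2+2+1+2 = 7 (expected 5)

No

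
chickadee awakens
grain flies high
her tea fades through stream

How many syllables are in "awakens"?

3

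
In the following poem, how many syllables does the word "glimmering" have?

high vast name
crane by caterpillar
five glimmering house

"glimmering" has 3 syllables.

3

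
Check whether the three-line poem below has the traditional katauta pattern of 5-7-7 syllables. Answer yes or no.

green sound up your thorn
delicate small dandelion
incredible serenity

No

Line 1: "green sound up your thorn": 1+1+1+1+1 = 5 ✓
Line 2: "delicate small dandelion": 3+1+4 = 8 (expected 7)
Line 3: "incredible serenity": 4+4 = 8 (expected 7)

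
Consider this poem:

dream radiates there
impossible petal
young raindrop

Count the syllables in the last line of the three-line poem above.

3

The last line: young(1) + raindrop(2) = 3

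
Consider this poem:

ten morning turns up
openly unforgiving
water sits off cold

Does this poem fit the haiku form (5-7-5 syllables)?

Yes

Line 1: ten(1) + morning(2) + turns(1) + up(1) = 5 ✓
Line 2: openly(3) + unforgiving(4) = 7 ✓
Line 3: water(2) + sits(1) + off(1) + cold(1) = 5 ✓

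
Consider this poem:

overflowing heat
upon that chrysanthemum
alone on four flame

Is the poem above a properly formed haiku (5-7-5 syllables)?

Yes

Line 1: overflowing(4) + heat(1) = 5 ✓
Line 2: upon(2) + that(1) + chrysanthemum(4) = 7 ✓
Line 3: alone(2) + on(1) + four(1) + flame(1) = 5 ✓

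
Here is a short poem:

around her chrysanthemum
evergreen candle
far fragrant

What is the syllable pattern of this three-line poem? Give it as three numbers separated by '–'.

7–5–3

Line 1: around (2), her (1), chrysanthemum (4) → 7
Line 2: evergreen (3), candle (2) → 5
Line 3: far (1), fragrant (2) → 3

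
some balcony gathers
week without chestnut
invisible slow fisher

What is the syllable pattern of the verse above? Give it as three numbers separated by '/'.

6/5/7

Line 1: some(1) + balcony(3) + gathers(2) = 6
Line 2: week(1) + without(2) + chestnut(2) = 5
Line 3: invisible(4) + slow(1) + fisher(2) = 7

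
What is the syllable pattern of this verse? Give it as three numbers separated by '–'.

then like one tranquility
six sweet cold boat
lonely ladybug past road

Line 1: "then like one tranquility": 1+1+1+4 = 7
Line 2: "six sweet cold boat": 1+1+1+1 = 4
Line 3: "lonely ladybug past road": 2+3+1+1 = 7

7–4–7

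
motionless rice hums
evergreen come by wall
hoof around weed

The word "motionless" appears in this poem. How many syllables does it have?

3

"motionless" has 3 syllables.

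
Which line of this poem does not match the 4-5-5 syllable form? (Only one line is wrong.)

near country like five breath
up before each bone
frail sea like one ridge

Line 1

Line 1: near (1), country (2), like (1), five (1), breath (1) → 6 (expected 4)
Line 2: up (1), before (2), each (1), bone (1) → 5 ✓
Line 3: frail (1), sea (1), like (1), one (1), ridge (1) → 5 ✓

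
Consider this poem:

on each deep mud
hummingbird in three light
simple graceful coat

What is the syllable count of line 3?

5

Line 3: "simple graceful coat": 2+2+1 = 5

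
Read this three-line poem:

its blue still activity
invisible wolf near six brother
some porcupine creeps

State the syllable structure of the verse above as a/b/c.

Line 1: its (1), blue (1), still (1), activity (4) → 7
Line 2: invisible (4), wolf (1), near (1), six (1), brother (2) → 9
Line 3: some (1), porcupine (3), creeps (1) → 5

7/9/5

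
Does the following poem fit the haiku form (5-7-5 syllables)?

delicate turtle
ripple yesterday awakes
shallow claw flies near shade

Line 1: delicate(3) + turtle(2) = 5 ✓
Line 2: ripple(2) + yesterday(3) + awakes(2) = 7 ✓
Line 3: shallow(2) + claw(1) + flies(1) + near(1) + shade(1) = 6 (expected 5)

No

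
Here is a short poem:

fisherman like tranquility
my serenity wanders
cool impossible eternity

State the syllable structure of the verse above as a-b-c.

Line 1: "fisherman like tranquility": 3+1+4 = 8
Line 2: "my serenity wanders": 1+4+2 = 7
Line 3: "cool impossible eternity": 1+4+4 = 9

8-7-9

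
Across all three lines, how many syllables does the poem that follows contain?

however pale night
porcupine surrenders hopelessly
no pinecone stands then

19

Line 1: however(3) + pale(1) + night(1) = 5
Line 2: porcupine(3) + surrenders(3) + hopelessly(3) = 9
Line 3: no(1) + pinecone(2) + stands(1) + then(1) = 5
Total: 5 + 9 + 5 = 19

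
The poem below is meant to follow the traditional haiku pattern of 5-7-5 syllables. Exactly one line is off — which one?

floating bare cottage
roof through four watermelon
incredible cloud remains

Line 1: floating(2) + bare(1) + cottage(2) = 5 ✓
Line 2: roof(1) + through(1) + four(1) + watermelon(4) = 7 ✓
Line 3: incredible(4) + cloud(1) + remains(2) = 7 (expected 5)

Line 3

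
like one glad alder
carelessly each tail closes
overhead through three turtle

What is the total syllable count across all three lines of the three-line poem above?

Line 1: like (1), one (1), glad (1), alder (2) → 5
Line 2: carelessly (3), each (1), tail (1), closes (2) → 7
Line 3: overhead (3), through (1), three (1), turtle (2) → 7
Total: 5 + 7 + 7 = 19

19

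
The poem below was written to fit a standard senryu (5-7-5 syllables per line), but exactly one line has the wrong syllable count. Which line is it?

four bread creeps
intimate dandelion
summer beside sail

The first line

Line 1: four(1) + bread(1) + creeps(1) = 3 (expected 5)
Line 2: intimate(3) + dandelion(4) = 7 ✓
Line 3: summer(2) + beside(2) + sail(1) = 5 ✓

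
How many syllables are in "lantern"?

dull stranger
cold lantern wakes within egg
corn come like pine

"lantern" has 2 syllables.

2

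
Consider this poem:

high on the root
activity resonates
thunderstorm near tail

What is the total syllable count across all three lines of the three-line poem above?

Line 1: "high on the root": 1+1+1+1 = 4
Line 2: "activity resonates": 4+3 = 7
Line 3: "thunderstorm near tail": 3+1+1 = 5
Total: 4 + 7 + 5 = 16

16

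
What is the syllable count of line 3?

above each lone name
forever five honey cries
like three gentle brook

5

Line 3: "like three gentle brook": 1+1+2+1 = 5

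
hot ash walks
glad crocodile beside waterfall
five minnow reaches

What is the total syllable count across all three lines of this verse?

17

Line 1: hot(1) + ash(1) + walks(1) = 3
Line 2: glad(1) + crocodile(3) + beside(2) + waterfall(3) = 9
Line 3: five(1) + minnow(2) + reaches(2) = 5
Total: 3 + 9 + 5 = 17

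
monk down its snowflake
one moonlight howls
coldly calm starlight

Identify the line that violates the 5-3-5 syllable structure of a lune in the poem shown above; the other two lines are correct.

Line 1: monk (1), down (1), its (1), snowflake (2) → 5 ✓
Line 2: one (1), moonlight (2), howls (1) → 4 (expected 3)
Line 3: coldly (2), calm (1), starlight (2) → 5 ✓

Line 2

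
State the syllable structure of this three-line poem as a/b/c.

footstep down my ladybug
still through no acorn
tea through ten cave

7/5/4

Line 1: "footstep down my ladybug": 2+1+1+3 = 7
Line 2: "still through no acorn": 1+1+1+2 = 5
Line 3: "tea through ten cave": 1+1+1+1 = 4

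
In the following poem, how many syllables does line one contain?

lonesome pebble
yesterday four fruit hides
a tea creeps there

Line one: lonesome(2) + pebble(2) = 4

4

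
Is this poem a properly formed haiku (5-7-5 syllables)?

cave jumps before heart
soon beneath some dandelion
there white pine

No

Line 1: cave(1) + jumps(1) + before(2) + heart(1) = 5 ✓
Line 2: soon(1) + beneath(2) + some(1) + dandelion(4) = 8 (expected 7)
Line 3: there(1) + white(1) + pine(1) = 3 (expected 5)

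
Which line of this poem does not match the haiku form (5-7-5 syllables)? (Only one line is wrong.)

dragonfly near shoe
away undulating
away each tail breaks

Line 1: dragonfly (3), near (1), shoe (1) → 5 ✓
Line 2: away (2), undulating (4) → 6 (expected 7)
Line 3: away (2), each (1), tail (1), breaks (1) → 5 ✓

The second line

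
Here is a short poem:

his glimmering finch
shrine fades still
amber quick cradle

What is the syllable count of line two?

Line two: "shrine fades still": 1+1+1 = 3

3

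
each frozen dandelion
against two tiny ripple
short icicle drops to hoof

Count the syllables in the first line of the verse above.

The first line: "each frozen dandelion": 1+2+4 = 7

7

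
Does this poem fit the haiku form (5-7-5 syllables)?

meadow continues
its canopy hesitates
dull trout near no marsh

Line 1: meadow (2), continues (3) → 5 ✓
Line 2: its (1), canopy (3), hesitates (3) → 7 ✓
Line 3: dull (1), trout (1), near (1), no (1), marsh (1) → 5 ✓

Yes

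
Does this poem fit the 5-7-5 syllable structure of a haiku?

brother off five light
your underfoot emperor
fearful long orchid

Line 1: brother(2) + off(1) + five(1) + light(1) = 5 ✓
Line 2: your(1) + underfoot(3) + emperor(3) = 7 ✓
Line 3: fearful(2) + long(1) + orchid(2) = 5 ✓

Yes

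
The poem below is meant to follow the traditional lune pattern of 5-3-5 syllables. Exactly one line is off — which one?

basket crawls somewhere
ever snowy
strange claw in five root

Line 1: basket(2) + crawls(1) + somewhere(2) = 5 ✓
Line 2: ever(2) + snowy(2) = 4 (expected 3)
Line 3: strange(1) + claw(1) + in(1) + five(1) + root(1) = 5 ✓

The second line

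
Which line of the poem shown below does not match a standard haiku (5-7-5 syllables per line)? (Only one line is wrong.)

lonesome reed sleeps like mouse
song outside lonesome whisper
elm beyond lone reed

Line 1

Line 1: lonesome(2) + reed(1) + sleeps(1) + like(1) + mouse(1) = 6 (expected 5)
Line 2: song(1) + outside(2) + lonesome(2) + whisper(2) = 7 ✓
Line 3: elm(1) + beyond(2) + lone(1) + reed(1) = 5 ✓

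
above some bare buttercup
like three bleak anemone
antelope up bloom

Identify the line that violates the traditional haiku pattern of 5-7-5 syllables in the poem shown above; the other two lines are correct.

Line 1: above (2), some (1), bare (1), buttercup (3) → 7 (expected 5)
Line 2: like (1), three (1), bleak (1), anemone (4) → 7 ✓
Line 3: antelope (3), up (1), bloom (1) → 5 ✓

The first line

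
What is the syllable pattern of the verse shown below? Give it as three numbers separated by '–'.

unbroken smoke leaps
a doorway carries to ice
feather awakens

5–7–5

Line 1: unbroken(3) + smoke(1) + leaps(1) = 5
Line 2: a(1) + doorway(2) + carries(2) + to(1) + ice(1) = 7
Line 3: feather(2) + awakens(3) = 5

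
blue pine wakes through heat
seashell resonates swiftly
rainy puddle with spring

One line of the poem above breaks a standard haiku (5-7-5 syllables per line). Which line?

Line 1: blue (1), pine (1), wakes (1), through (1), heat (1) → 5 ✓
Line 2: seashell (2), resonates (3), swiftly (2) → 7 ✓
Line 3: rainy (2), puddle (2), with (1), spring (1) → 6 (expected 5)

Line 3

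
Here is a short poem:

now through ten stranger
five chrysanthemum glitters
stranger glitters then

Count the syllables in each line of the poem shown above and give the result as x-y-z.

5-7-5

Line 1: now (1), through (1), ten (1), stranger (2) → 5
Line 2: five (1), chrysanthemum (4), glitters (2) → 7
Line 3: stranger (2), glitters (2), then (1) → 5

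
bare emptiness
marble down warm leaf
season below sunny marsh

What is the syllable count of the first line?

4

The first line: "bare emptiness": 1+3 = 4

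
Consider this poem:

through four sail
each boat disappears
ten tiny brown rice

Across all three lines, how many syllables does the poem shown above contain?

13

Line 1: "through four sail": 1+1+1 = 3
Line 2: "each boat disappears": 1+1+3 = 5
Line 3: "ten tiny brown rice": 1+2+1+1 = 5
Total: 3 + 5 + 5 = 13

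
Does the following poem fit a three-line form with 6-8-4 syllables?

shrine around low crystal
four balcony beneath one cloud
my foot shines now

Yes

Line 1: shrine(1) + around(2) + low(1) + crystal(2) = 6 ✓
Line 2: four(1) + balcony(3) + beneath(2) + one(1) + cloud(1) = 8 ✓
Line 3: my(1) + foot(1) + shines(1) + now(1) = 4 ✓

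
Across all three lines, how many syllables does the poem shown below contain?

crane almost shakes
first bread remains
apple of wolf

12

Line 1: "crane almost shakes": 1+2+1 = 4
Line 2: "first bread remains": 1+1+2 = 4
Line 3: "apple of wolf": 2+1+1 = 4
Total: 4 + 4 + 4 = 12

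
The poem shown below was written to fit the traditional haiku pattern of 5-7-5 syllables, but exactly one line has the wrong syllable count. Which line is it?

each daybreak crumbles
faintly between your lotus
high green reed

Line 1: each(1) + daybreak(2) + crumbles(2) = 5 ✓
Line 2: faintly(2) + between(2) + your(1) + lotus(2) = 7 ✓
Line 3: high(1) + green(1) + reed(1) = 3 (expected 5)

Line 3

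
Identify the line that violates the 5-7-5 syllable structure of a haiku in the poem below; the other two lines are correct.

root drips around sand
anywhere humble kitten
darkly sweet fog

Line 3

Line 1: "root drips around sand": 1+1+2+1 = 5 ✓
Line 2: "anywhere humble kitten": 3+2+2 = 7 ✓
Line 3: "darkly sweet fog": 2+1+1 = 4 (expected 5)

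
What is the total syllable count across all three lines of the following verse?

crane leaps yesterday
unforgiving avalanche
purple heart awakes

Line 1: crane (1), leaps (1), yesterday (3) → 5
Line 2: unforgiving (4), avalanche (3) → 7
Line 3: purple (2), heart (1), awakes (2) → 5
Total: 5 + 7 + 5 = 17

17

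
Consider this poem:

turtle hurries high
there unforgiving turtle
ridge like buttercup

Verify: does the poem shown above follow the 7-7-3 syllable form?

No

Line 1: turtle(2) + hurries(2) + high(1) = 5 (expected 7)
Line 2: there(1) + unforgiving(4) + turtle(2) = 7 ✓
Line 3: ridge(1) + like(1) + buttercup(3) = 5 (expected 3)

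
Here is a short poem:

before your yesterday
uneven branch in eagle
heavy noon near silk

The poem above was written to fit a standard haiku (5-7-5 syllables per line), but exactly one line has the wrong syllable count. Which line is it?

Line 1: "before your yesterday": 2+1+3 = 6 (expected 5)
Line 2: "uneven branch in eagle": 3+1+1+2 = 7 ✓
Line 3: "heavy noon near silk": 2+1+1+1 = 5 ✓

Line 1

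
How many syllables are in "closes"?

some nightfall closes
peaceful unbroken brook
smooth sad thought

2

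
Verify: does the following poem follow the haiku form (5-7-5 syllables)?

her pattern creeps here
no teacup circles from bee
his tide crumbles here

Yes

Line 1: her (1), pattern (2), creeps (1), here (1) → 5 ✓
Line 2: no (1), teacup (2), circles (2), from (1), bee (1) → 7 ✓
Line 3: his (1), tide (1), crumbles (2), here (1) → 5 ✓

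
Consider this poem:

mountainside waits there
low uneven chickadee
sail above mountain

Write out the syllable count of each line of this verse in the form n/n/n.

5/7/5

Line 1: mountainside (3), waits (1), there (1) → 5
Line 2: low (1), uneven (3), chickadee (3) → 7
Line 3: sail (1), above (2), mountain (2) → 5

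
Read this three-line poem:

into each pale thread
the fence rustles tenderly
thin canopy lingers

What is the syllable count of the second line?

The second line: "the fence rustles tenderly": 1+1+2+3 = 7

7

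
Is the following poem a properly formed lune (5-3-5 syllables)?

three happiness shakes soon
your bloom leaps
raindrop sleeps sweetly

No

Line 1: "three happiness shakes soon": 1+3+1+1 = 6 (expected 5)
Line 2: "your bloom leaps": 1+1+1 = 3 ✓
Line 3: "raindrop sleeps sweetly": 2+1+2 = 5 ✓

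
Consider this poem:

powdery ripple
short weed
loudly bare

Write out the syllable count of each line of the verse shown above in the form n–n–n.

Line 1: "powdery ripple": 3+2 = 5
Line 2: "short weed": 1+1 = 2
Line 3: "loudly bare": 2+1 = 3

5–2–3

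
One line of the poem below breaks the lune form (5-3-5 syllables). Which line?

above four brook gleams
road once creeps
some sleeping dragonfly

The third line

Line 1: above (2), four (1), brook (1), gleams (1) → 5 ✓
Line 2: road (1), once (1), creeps (1) → 3 ✓
Line 3: some (1), sleeping (2), dragonfly (3) → 6 (expected 5)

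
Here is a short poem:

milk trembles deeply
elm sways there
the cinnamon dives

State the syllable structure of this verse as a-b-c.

5-3-5

Line 1: "milk trembles deeply": 1+2+2 = 5
Line 2: "elm sways there": 1+1+1 = 3
Line 3: "the cinnamon dives": 1+3+1 = 5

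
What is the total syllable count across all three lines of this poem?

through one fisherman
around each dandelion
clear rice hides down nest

17

Line 1: through(1) + one(1) + fisherman(3) = 5
Line 2: around(2) + each(1) + dandelion(4) = 7
Line 3: clear(1) + rice(1) + hides(1) + down(1) + nest(1) = 5
Total: 5 + 7 + 5 = 17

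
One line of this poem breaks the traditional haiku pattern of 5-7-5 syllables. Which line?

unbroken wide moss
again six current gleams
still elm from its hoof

Line 1: unbroken(3) + wide(1) + moss(1) = 5 ✓
Line 2: again(2) + six(1) + current(2) + gleams(1) = 6 (expected 7)
Line 3: still(1) + elm(1) + from(1) + its(1) + hoof(1) = 5 ✓

The second line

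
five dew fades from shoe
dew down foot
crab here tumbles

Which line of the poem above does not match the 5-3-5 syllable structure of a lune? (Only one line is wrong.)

Line 1: five (1), dew (1), fades (1), from (1), shoe (1) → 5 ✓
Line 2: dew (1), down (1), foot (1) → 3 ✓
Line 3: crab (1), here (1), tumbles (2) → 4 (expected 5)

The third line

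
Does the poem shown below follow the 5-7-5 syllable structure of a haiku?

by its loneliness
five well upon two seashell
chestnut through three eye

Yes

Line 1: "by its loneliness": 1+1+3 = 5 ✓
Line 2: "five well upon two seashell": 1+1+2+1+2 = 7 ✓
Line 3: "chestnut through three eye": 2+1+1+1 = 5 ✓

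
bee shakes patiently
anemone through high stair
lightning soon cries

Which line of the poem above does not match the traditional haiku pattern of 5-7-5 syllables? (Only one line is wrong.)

The third line

Line 1: "bee shakes patiently": 1+1+3 = 5 ✓
Line 2: "anemone through high stair": 4+1+1+1 = 7 ✓
Line 3: "lightning soon cries": 2+1+1 = 4 (expected 5)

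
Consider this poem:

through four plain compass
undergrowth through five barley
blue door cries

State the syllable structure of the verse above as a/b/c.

Line 1: through(1) + four(1) + plain(1) + compass(2) = 5
Line 2: undergrowth(3) + through(1) + five(1) + barley(2) = 7
Line 3: blue(1) + door(1) + cries(1) = 3

5/7/3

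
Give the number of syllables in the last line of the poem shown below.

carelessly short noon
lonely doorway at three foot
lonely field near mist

The last line: "lonely field near mist": 2+1+1+1 = 5

5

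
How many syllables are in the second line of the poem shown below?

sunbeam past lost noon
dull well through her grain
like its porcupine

5

The second line: dull(1) + well(1) + through(1) + her(1) + grain(1) = 5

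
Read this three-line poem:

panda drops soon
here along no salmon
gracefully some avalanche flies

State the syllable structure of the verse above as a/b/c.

4/6/8

Line 1: panda (2), drops (1), soon (1) → 4
Line 2: here (1), along (2), no (1), salmon (2) → 6
Line 3: gracefully (3), some (1), avalanche (3), flies (1) → 8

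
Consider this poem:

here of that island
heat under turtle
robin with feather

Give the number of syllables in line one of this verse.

5

Line one: here (1), of (1), that (1), island (2) → 5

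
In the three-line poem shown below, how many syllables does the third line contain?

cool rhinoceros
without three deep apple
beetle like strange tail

5

The third line: beetle (2), like (1), strange (1), tail (1) → 5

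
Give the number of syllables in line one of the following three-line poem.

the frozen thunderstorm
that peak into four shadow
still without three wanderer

6

Line one: the(1) + frozen(2) + thunderstorm(3) = 6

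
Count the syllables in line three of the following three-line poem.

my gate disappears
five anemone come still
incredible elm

Line three: incredible(4) + elm(1) = 5

5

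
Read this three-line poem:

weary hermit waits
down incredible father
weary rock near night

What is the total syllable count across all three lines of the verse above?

Line 1: weary(2) + hermit(2) + waits(1) = 5
Line 2: down(1) + incredible(4) + father(2) = 7
Line 3: weary(2) + rock(1) + near(1) + night(1) = 5
Total: 5 + 7 + 5 = 17

17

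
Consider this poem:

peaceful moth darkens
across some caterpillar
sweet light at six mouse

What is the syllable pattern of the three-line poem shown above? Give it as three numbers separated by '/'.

Line 1: "peaceful moth darkens": 2+1+2 = 5
Line 2: "across some caterpillar": 2+1+4 = 7
Line 3: "sweet light at six mouse": 1+1+1+1+1 = 5

5/7/5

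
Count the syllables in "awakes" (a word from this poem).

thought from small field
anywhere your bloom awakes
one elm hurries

2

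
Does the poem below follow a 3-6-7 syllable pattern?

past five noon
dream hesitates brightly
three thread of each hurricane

Yes

Line 1: past(1) + five(1) + noon(1) = 3 ✓
Line 2: dream(1) + hesitates(3) + brightly(2) = 6 ✓
Line 3: three(1) + thread(1) + of(1) + each(1) + hurricane(3) = 7 ✓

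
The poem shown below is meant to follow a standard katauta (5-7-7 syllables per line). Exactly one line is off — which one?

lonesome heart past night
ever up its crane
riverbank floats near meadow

Line 1: lonesome (2), heart (1), past (1), night (1) → 5 ✓
Line 2: ever (2), up (1), its (1), crane (1) → 5 (expected 7)
Line 3: riverbank (3), floats (1), near (1), meadow (2) → 7 ✓

The second line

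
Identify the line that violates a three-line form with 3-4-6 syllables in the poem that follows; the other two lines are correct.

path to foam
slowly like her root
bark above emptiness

The second line

Line 1: path (1), to (1), foam (1) → 3 ✓
Line 2: slowly (2), like (1), her (1), root (1) → 5 (expected 4)
Line 3: bark (1), above (2), emptiness (3) → 6 ✓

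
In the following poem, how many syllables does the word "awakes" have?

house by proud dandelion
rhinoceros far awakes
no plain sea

2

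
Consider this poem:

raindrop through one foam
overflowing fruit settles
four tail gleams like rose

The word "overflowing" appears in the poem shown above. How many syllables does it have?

4

"overflowing" has 4 syllables.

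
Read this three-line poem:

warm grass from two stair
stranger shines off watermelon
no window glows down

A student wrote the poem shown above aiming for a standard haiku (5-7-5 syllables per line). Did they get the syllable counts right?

Line 1: warm(1) + grass(1) + from(1) + two(1) + stair(1) = 5 ✓
Line 2: stranger(2) + shines(1) + off(1) + watermelon(4) = 8 (expected 7)
Line 3: no(1) + window(2) + glows(1) + down(1) = 5 ✓

No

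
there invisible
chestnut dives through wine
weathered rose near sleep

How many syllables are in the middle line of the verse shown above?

The middle line: chestnut(2) + dives(1) + through(1) + wine(1) = 5

5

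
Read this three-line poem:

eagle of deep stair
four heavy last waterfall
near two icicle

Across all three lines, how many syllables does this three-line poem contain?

Line 1: eagle(2) + of(1) + deep(1) + stair(1) = 5
Line 2: four(1) + heavy(2) + last(1) + waterfall(3) = 7
Line 3: near(1) + two(1) + icicle(3) = 5
Total: 5 + 7 + 5 = 17

17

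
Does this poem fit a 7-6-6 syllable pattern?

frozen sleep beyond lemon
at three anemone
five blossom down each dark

Yes

Line 1: frozen(2) + sleep(1) + beyond(2) + lemon(2) = 7 ✓
Line 2: at(1) + three(1) + anemone(4) = 6 ✓
Line 3: five(1) + blossom(2) + down(1) + each(1) + dark(1) = 6 ✓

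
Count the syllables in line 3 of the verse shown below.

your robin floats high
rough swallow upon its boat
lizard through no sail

5

Line 3: lizard(2) + through(1) + no(1) + sail(1) = 5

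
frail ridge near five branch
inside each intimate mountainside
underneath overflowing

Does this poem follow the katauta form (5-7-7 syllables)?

Line 1: frail(1) + ridge(1) + near(1) + five(1) + branch(1) = 5 ✓
Line 2: inside(2) + each(1) + intimate(3) + mountainside(3) = 9 (expected 7)
Line 3: underneath(3) + overflowing(4) = 7 ✓

No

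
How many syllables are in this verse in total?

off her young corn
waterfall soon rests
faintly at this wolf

14

Line 1: "off her young corn": 1+1+1+1 = 4
Line 2: "waterfall soon rests": 3+1+1 = 5
Line 3: "faintly at this wolf": 2+1+1+1 = 5
Total: 4 + 5 + 5 = 14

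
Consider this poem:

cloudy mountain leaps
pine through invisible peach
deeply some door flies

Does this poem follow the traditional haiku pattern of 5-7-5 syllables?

Yes

Line 1: cloudy (2), mountain (2), leaps (1) → 5 ✓
Line 2: pine (1), through (1), invisible (4), peach (1) → 7 ✓
Line 3: deeply (2), some (1), door (1), flies (1) → 5 ✓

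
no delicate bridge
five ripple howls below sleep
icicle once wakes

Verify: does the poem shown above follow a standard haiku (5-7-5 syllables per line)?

Line 1: no(1) + delicate(3) + bridge(1) = 5 ✓
Line 2: five(1) + ripple(2) + howls(1) + below(2) + sleep(1) = 7 ✓
Line 3: icicle(3) + once(1) + wakes(1) = 5 ✓

Yes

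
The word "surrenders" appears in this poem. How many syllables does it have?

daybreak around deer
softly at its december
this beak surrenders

3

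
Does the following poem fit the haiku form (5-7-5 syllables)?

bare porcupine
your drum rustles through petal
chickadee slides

No

Line 1: bare (1), porcupine (3) → 4 (expected 5)
Line 2: your (1), drum (1), rustles (2), through (1), petal (2) → 7 ✓
Line 3: chickadee (3), slides (1) → 4 (expected 5)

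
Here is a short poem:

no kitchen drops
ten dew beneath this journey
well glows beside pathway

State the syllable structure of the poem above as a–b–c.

4–7–6

Line 1: no(1) + kitchen(2) + drops(1) = 4
Line 2: ten(1) + dew(1) + beneath(2) + this(1) + journey(2) = 7
Line 3: well(1) + glows(1) + beside(2) + pathway(2) = 6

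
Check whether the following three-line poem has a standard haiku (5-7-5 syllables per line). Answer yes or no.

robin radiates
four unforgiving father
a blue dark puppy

Yes

Line 1: robin (2), radiates (3) → 5 ✓
Line 2: four (1), unforgiving (4), father (2) → 7 ✓
Line 3: a (1), blue (1), dark (1), puppy (2) → 5 ✓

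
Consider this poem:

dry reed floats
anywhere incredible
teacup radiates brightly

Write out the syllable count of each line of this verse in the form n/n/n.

Line 1: "dry reed floats": 1+1+1 = 3
Line 2: "anywhere incredible": 3+4 = 7
Line 3: "teacup radiates brightly": 2+3+2 = 7

3/7/7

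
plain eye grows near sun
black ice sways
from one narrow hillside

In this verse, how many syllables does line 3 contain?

6

Line 3: from (1), one (1), narrow (2), hillside (2) → 6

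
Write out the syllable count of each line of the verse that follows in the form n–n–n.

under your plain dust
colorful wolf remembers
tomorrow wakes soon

5–7–5

Line 1: "under your plain dust": 2+1+1+1 = 5
Line 2: "colorful wolf remembers": 3+1+3 = 7
Line 3: "tomorrow wakes soon": 3+1+1 = 5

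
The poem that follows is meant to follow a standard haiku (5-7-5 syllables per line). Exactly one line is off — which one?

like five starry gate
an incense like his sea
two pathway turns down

Line 1: "like five starry gate": 1+1+2+1 = 5 ✓
Line 2: "an incense like his sea": 1+2+1+1+1 = 6 (expected 7)
Line 3: "two pathway turns down": 1+2+1+1 = 5 ✓

Line 2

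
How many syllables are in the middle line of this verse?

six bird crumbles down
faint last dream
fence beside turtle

The middle line: "faint last dream": 1+1+1 = 3

3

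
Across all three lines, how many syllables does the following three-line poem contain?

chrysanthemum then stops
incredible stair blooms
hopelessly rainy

17

Line 1: chrysanthemum (4), then (1), stops (1) → 6
Line 2: incredible (4), stair (1), blooms (1) → 6
Line 3: hopelessly (3), rainy (2) → 5
Total: 6 + 6 + 5 = 17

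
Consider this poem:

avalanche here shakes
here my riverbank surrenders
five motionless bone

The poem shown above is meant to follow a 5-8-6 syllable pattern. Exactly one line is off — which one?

Line 1: avalanche (3), here (1), shakes (1) → 5 ✓
Line 2: here (1), my (1), riverbank (3), surrenders (3) → 8 ✓
Line 3: five (1), motionless (3), bone (1) → 5 (expected 6)

The third line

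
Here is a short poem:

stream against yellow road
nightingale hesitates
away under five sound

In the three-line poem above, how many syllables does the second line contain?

The second line: nightingale(3) + hesitates(3) = 6

6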